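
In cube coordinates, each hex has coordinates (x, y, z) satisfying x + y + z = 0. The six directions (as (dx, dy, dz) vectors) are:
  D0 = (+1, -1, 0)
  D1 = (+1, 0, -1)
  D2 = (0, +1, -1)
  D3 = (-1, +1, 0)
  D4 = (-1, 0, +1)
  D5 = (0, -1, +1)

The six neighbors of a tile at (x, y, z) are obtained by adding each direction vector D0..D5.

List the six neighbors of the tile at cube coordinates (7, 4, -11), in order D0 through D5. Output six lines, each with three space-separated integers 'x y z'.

Answer: 8 3 -11
8 4 -12
7 5 -12
6 5 -11
6 4 -10
7 3 -10

Derivation:
Center: (7, 4, -11). Add each direction:
  D0: (7, 4, -11) + (1, -1, 0) = (8, 3, -11)
  D1: (7, 4, -11) + (1, 0, -1) = (8, 4, -12)
  D2: (7, 4, -11) + (0, 1, -1) = (7, 5, -12)
  D3: (7, 4, -11) + (-1, 1, 0) = (6, 5, -11)
  D4: (7, 4, -11) + (-1, 0, 1) = (6, 4, -10)
  D5: (7, 4, -11) + (0, -1, 1) = (7, 3, -10)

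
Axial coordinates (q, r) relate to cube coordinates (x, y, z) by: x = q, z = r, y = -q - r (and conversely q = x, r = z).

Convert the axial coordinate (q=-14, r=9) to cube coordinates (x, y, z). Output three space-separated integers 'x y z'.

x = q = -14
z = r = 9
y = -x - z = -(-14) - (9) = 5

Answer: -14 5 9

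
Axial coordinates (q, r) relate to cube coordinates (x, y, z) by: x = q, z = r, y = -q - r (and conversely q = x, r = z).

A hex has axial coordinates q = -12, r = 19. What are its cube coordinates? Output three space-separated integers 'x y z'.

x = q = -12
z = r = 19
y = -x - z = -(-12) - (19) = -7

Answer: -12 -7 19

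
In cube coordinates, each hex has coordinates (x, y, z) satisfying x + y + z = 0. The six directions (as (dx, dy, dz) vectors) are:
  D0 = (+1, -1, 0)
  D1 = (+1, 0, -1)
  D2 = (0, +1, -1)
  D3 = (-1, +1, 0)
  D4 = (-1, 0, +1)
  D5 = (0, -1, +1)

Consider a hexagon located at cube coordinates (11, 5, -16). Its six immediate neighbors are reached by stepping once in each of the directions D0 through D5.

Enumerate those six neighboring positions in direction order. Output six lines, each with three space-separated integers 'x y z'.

Answer: 12 4 -16
12 5 -17
11 6 -17
10 6 -16
10 5 -15
11 4 -15

Derivation:
Center: (11, 5, -16). Add each direction:
  D0: (11, 5, -16) + (1, -1, 0) = (12, 4, -16)
  D1: (11, 5, -16) + (1, 0, -1) = (12, 5, -17)
  D2: (11, 5, -16) + (0, 1, -1) = (11, 6, -17)
  D3: (11, 5, -16) + (-1, 1, 0) = (10, 6, -16)
  D4: (11, 5, -16) + (-1, 0, 1) = (10, 5, -15)
  D5: (11, 5, -16) + (0, -1, 1) = (11, 4, -15)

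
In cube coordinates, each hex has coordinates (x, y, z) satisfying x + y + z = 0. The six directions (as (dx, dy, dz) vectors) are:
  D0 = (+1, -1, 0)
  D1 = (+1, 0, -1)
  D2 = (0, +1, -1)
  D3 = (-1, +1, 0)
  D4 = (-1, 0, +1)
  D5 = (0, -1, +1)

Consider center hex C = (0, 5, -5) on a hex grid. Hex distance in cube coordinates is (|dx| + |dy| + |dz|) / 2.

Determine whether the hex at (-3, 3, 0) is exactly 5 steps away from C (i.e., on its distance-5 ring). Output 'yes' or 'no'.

|px - cx| = |-3 - 0| = 3
|py - cy| = |3 - 5| = 2
|pz - cz| = |0 - (-5)| = 5
distance = (3+2+5)/2 = 10/2 = 5
radius = 5; distance == radius -> yes

Answer: yes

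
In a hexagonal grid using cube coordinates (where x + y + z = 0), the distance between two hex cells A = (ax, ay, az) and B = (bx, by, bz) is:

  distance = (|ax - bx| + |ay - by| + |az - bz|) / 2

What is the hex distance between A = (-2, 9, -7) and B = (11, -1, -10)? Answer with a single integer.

|ax - bx| = |-2 - 11| = 13
|ay - by| = |9 - (-1)| = 10
|az - bz| = |-7 - (-10)| = 3
distance = (13 + 10 + 3) / 2 = 26 / 2 = 13

Answer: 13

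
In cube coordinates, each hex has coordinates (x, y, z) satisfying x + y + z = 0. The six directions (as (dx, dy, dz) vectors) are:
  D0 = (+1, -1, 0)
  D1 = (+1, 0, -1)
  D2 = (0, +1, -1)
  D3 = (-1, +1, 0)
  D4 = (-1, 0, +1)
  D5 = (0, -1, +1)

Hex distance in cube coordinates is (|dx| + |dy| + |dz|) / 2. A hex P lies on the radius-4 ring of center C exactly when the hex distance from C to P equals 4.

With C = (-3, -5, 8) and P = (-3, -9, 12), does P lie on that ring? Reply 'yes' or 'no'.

|px - cx| = |-3 - (-3)| = 0
|py - cy| = |-9 - (-5)| = 4
|pz - cz| = |12 - 8| = 4
distance = (0+4+4)/2 = 8/2 = 4
radius = 4; distance == radius -> yes

Answer: yes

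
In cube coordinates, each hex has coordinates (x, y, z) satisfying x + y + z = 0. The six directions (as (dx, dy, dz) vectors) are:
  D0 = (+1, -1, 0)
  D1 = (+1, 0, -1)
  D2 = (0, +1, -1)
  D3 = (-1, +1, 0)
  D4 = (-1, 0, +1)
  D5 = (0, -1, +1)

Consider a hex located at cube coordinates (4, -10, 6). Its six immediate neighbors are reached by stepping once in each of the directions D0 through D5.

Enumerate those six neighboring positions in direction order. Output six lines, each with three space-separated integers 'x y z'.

Answer: 5 -11 6
5 -10 5
4 -9 5
3 -9 6
3 -10 7
4 -11 7

Derivation:
Center: (4, -10, 6). Add each direction:
  D0: (4, -10, 6) + (1, -1, 0) = (5, -11, 6)
  D1: (4, -10, 6) + (1, 0, -1) = (5, -10, 5)
  D2: (4, -10, 6) + (0, 1, -1) = (4, -9, 5)
  D3: (4, -10, 6) + (-1, 1, 0) = (3, -9, 6)
  D4: (4, -10, 6) + (-1, 0, 1) = (3, -10, 7)
  D5: (4, -10, 6) + (0, -1, 1) = (4, -11, 7)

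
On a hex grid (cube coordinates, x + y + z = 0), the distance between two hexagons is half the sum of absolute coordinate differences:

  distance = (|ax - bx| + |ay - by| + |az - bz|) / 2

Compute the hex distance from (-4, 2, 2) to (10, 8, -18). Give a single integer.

Answer: 20

Derivation:
|ax - bx| = |-4 - 10| = 14
|ay - by| = |2 - 8| = 6
|az - bz| = |2 - (-18)| = 20
distance = (14 + 6 + 20) / 2 = 40 / 2 = 20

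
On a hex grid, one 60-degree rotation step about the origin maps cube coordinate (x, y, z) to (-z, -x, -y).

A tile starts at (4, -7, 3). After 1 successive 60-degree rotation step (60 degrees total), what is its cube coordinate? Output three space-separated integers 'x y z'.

Start: (4, -7, 3)
Step 1: (4, -7, 3) -> (-(3), -(4), -(-7)) = (-3, -4, 7)

Answer: -3 -4 7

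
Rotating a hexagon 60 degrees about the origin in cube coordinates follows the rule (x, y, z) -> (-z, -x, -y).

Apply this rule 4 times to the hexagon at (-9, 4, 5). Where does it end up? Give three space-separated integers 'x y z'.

Answer: 5 -9 4

Derivation:
Start: (-9, 4, 5)
Step 1: (-9, 4, 5) -> (-(5), -(-9), -(4)) = (-5, 9, -4)
Step 2: (-5, 9, -4) -> (-(-4), -(-5), -(9)) = (4, 5, -9)
Step 3: (4, 5, -9) -> (-(-9), -(4), -(5)) = (9, -4, -5)
Step 4: (9, -4, -5) -> (-(-5), -(9), -(-4)) = (5, -9, 4)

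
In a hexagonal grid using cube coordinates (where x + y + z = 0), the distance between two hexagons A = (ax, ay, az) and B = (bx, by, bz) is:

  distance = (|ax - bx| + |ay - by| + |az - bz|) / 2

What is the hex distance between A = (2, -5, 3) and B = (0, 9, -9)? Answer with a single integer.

|ax - bx| = |2 - 0| = 2
|ay - by| = |-5 - 9| = 14
|az - bz| = |3 - (-9)| = 12
distance = (2 + 14 + 12) / 2 = 28 / 2 = 14

Answer: 14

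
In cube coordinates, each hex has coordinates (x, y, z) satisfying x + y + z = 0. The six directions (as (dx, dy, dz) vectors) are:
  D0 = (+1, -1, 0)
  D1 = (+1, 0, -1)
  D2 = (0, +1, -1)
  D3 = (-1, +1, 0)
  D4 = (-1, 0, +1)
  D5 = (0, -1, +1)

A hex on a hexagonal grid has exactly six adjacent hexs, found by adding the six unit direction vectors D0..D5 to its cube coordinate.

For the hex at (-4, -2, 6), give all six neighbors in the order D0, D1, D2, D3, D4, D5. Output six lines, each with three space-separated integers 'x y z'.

Answer: -3 -3 6
-3 -2 5
-4 -1 5
-5 -1 6
-5 -2 7
-4 -3 7

Derivation:
Center: (-4, -2, 6). Add each direction:
  D0: (-4, -2, 6) + (1, -1, 0) = (-3, -3, 6)
  D1: (-4, -2, 6) + (1, 0, -1) = (-3, -2, 5)
  D2: (-4, -2, 6) + (0, 1, -1) = (-4, -1, 5)
  D3: (-4, -2, 6) + (-1, 1, 0) = (-5, -1, 6)
  D4: (-4, -2, 6) + (-1, 0, 1) = (-5, -2, 7)
  D5: (-4, -2, 6) + (0, -1, 1) = (-4, -3, 7)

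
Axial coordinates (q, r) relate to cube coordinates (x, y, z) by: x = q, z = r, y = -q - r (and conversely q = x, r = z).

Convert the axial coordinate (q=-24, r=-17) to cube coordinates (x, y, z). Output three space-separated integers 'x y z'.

Answer: -24 41 -17

Derivation:
x = q = -24
z = r = -17
y = -x - z = -(-24) - (-17) = 41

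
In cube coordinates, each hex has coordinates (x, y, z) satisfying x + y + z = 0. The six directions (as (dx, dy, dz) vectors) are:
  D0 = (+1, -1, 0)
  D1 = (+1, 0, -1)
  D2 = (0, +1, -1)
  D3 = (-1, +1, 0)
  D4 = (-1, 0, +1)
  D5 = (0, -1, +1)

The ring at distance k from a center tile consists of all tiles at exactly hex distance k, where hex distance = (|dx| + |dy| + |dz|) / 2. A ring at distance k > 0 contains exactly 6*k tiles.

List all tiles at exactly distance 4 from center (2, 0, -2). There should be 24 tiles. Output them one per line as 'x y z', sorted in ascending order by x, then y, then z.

Answer: -2 0 2
-2 1 1
-2 2 0
-2 3 -1
-2 4 -2
-1 -1 2
-1 4 -3
0 -2 2
0 4 -4
1 -3 2
1 4 -5
2 -4 2
2 4 -6
3 -4 1
3 3 -6
4 -4 0
4 2 -6
5 -4 -1
5 1 -6
6 -4 -2
6 -3 -3
6 -2 -4
6 -1 -5
6 0 -6

Derivation:
Walk ring at distance 4 from (2, 0, -2):
Start at center + D4*4 = (-2, 0, 2)
  hex 0: (-2, 0, 2)
  hex 1: (-1, -1, 2)
  hex 2: (0, -2, 2)
  hex 3: (1, -3, 2)
  hex 4: (2, -4, 2)
  hex 5: (3, -4, 1)
  hex 6: (4, -4, 0)
  hex 7: (5, -4, -1)
  hex 8: (6, -4, -2)
  hex 9: (6, -3, -3)
  hex 10: (6, -2, -4)
  hex 11: (6, -1, -5)
  hex 12: (6, 0, -6)
  hex 13: (5, 1, -6)
  hex 14: (4, 2, -6)
  hex 15: (3, 3, -6)
  hex 16: (2, 4, -6)
  hex 17: (1, 4, -5)
  hex 18: (0, 4, -4)
  hex 19: (-1, 4, -3)
  hex 20: (-2, 4, -2)
  hex 21: (-2, 3, -1)
  hex 22: (-2, 2, 0)
  hex 23: (-2, 1, 1)
Sorted: 24 hexes.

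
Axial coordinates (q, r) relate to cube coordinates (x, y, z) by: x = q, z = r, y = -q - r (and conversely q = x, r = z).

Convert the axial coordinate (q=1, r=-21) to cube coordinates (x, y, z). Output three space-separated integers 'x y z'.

Answer: 1 20 -21

Derivation:
x = q = 1
z = r = -21
y = -x - z = -(1) - (-21) = 20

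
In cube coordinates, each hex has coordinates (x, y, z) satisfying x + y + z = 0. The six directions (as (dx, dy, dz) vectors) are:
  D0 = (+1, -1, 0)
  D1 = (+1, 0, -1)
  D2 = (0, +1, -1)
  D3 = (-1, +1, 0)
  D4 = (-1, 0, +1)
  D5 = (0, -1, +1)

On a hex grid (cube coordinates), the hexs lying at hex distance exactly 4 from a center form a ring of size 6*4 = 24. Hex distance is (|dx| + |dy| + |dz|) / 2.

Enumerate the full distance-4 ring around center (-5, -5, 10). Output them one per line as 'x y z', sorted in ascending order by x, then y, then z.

Walk ring at distance 4 from (-5, -5, 10):
Start at center + D4*4 = (-9, -5, 14)
  hex 0: (-9, -5, 14)
  hex 1: (-8, -6, 14)
  hex 2: (-7, -7, 14)
  hex 3: (-6, -8, 14)
  hex 4: (-5, -9, 14)
  hex 5: (-4, -9, 13)
  hex 6: (-3, -9, 12)
  hex 7: (-2, -9, 11)
  hex 8: (-1, -9, 10)
  hex 9: (-1, -8, 9)
  hex 10: (-1, -7, 8)
  hex 11: (-1, -6, 7)
  hex 12: (-1, -5, 6)
  hex 13: (-2, -4, 6)
  hex 14: (-3, -3, 6)
  hex 15: (-4, -2, 6)
  hex 16: (-5, -1, 6)
  hex 17: (-6, -1, 7)
  hex 18: (-7, -1, 8)
  hex 19: (-8, -1, 9)
  hex 20: (-9, -1, 10)
  hex 21: (-9, -2, 11)
  hex 22: (-9, -3, 12)
  hex 23: (-9, -4, 13)
Sorted: 24 hexes.

Answer: -9 -5 14
-9 -4 13
-9 -3 12
-9 -2 11
-9 -1 10
-8 -6 14
-8 -1 9
-7 -7 14
-7 -1 8
-6 -8 14
-6 -1 7
-5 -9 14
-5 -1 6
-4 -9 13
-4 -2 6
-3 -9 12
-3 -3 6
-2 -9 11
-2 -4 6
-1 -9 10
-1 -8 9
-1 -7 8
-1 -6 7
-1 -5 6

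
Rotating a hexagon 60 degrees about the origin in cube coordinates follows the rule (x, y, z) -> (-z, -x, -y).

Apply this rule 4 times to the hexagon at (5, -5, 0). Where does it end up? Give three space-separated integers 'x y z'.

Answer: 0 5 -5

Derivation:
Start: (5, -5, 0)
Step 1: (5, -5, 0) -> (-(0), -(5), -(-5)) = (0, -5, 5)
Step 2: (0, -5, 5) -> (-(5), -(0), -(-5)) = (-5, 0, 5)
Step 3: (-5, 0, 5) -> (-(5), -(-5), -(0)) = (-5, 5, 0)
Step 4: (-5, 5, 0) -> (-(0), -(-5), -(5)) = (0, 5, -5)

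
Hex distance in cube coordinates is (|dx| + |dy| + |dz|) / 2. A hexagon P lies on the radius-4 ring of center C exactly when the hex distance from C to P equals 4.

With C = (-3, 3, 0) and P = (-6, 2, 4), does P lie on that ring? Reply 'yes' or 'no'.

Answer: yes

Derivation:
|px - cx| = |-6 - (-3)| = 3
|py - cy| = |2 - 3| = 1
|pz - cz| = |4 - 0| = 4
distance = (3+1+4)/2 = 8/2 = 4
radius = 4; distance == radius -> yes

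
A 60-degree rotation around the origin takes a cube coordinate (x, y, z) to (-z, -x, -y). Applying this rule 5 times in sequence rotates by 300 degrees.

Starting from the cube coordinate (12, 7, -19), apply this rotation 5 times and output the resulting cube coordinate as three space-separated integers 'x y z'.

Answer: -7 19 -12

Derivation:
Start: (12, 7, -19)
Step 1: (12, 7, -19) -> (-(-19), -(12), -(7)) = (19, -12, -7)
Step 2: (19, -12, -7) -> (-(-7), -(19), -(-12)) = (7, -19, 12)
Step 3: (7, -19, 12) -> (-(12), -(7), -(-19)) = (-12, -7, 19)
Step 4: (-12, -7, 19) -> (-(19), -(-12), -(-7)) = (-19, 12, 7)
Step 5: (-19, 12, 7) -> (-(7), -(-19), -(12)) = (-7, 19, -12)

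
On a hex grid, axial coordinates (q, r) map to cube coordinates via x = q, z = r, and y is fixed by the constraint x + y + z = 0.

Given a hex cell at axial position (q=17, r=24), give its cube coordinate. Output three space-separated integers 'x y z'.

x = q = 17
z = r = 24
y = -x - z = -(17) - (24) = -41

Answer: 17 -41 24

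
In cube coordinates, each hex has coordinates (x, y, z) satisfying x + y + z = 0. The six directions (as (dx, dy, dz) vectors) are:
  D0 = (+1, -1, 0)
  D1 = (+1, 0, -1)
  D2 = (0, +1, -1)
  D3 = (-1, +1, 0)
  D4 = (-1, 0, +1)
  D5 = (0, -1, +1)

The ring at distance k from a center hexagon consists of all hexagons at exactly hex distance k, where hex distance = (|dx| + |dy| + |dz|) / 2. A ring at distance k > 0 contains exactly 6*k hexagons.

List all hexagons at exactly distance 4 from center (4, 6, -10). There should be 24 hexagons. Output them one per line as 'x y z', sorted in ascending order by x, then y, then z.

Answer: 0 6 -6
0 7 -7
0 8 -8
0 9 -9
0 10 -10
1 5 -6
1 10 -11
2 4 -6
2 10 -12
3 3 -6
3 10 -13
4 2 -6
4 10 -14
5 2 -7
5 9 -14
6 2 -8
6 8 -14
7 2 -9
7 7 -14
8 2 -10
8 3 -11
8 4 -12
8 5 -13
8 6 -14

Derivation:
Walk ring at distance 4 from (4, 6, -10):
Start at center + D4*4 = (0, 6, -6)
  hex 0: (0, 6, -6)
  hex 1: (1, 5, -6)
  hex 2: (2, 4, -6)
  hex 3: (3, 3, -6)
  hex 4: (4, 2, -6)
  hex 5: (5, 2, -7)
  hex 6: (6, 2, -8)
  hex 7: (7, 2, -9)
  hex 8: (8, 2, -10)
  hex 9: (8, 3, -11)
  hex 10: (8, 4, -12)
  hex 11: (8, 5, -13)
  hex 12: (8, 6, -14)
  hex 13: (7, 7, -14)
  hex 14: (6, 8, -14)
  hex 15: (5, 9, -14)
  hex 16: (4, 10, -14)
  hex 17: (3, 10, -13)
  hex 18: (2, 10, -12)
  hex 19: (1, 10, -11)
  hex 20: (0, 10, -10)
  hex 21: (0, 9, -9)
  hex 22: (0, 8, -8)
  hex 23: (0, 7, -7)
Sorted: 24 hexes.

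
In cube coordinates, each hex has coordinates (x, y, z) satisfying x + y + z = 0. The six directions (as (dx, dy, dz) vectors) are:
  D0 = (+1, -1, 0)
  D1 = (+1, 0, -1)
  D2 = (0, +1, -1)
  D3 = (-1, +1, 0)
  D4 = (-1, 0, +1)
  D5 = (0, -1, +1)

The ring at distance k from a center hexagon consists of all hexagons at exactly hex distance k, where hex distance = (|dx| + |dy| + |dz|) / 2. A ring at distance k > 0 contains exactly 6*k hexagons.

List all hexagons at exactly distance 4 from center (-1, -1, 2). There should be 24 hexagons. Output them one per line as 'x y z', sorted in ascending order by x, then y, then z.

Answer: -5 -1 6
-5 0 5
-5 1 4
-5 2 3
-5 3 2
-4 -2 6
-4 3 1
-3 -3 6
-3 3 0
-2 -4 6
-2 3 -1
-1 -5 6
-1 3 -2
0 -5 5
0 2 -2
1 -5 4
1 1 -2
2 -5 3
2 0 -2
3 -5 2
3 -4 1
3 -3 0
3 -2 -1
3 -1 -2

Derivation:
Walk ring at distance 4 from (-1, -1, 2):
Start at center + D4*4 = (-5, -1, 6)
  hex 0: (-5, -1, 6)
  hex 1: (-4, -2, 6)
  hex 2: (-3, -3, 6)
  hex 3: (-2, -4, 6)
  hex 4: (-1, -5, 6)
  hex 5: (0, -5, 5)
  hex 6: (1, -5, 4)
  hex 7: (2, -5, 3)
  hex 8: (3, -5, 2)
  hex 9: (3, -4, 1)
  hex 10: (3, -3, 0)
  hex 11: (3, -2, -1)
  hex 12: (3, -1, -2)
  hex 13: (2, 0, -2)
  hex 14: (1, 1, -2)
  hex 15: (0, 2, -2)
  hex 16: (-1, 3, -2)
  hex 17: (-2, 3, -1)
  hex 18: (-3, 3, 0)
  hex 19: (-4, 3, 1)
  hex 20: (-5, 3, 2)
  hex 21: (-5, 2, 3)
  hex 22: (-5, 1, 4)
  hex 23: (-5, 0, 5)
Sorted: 24 hexes.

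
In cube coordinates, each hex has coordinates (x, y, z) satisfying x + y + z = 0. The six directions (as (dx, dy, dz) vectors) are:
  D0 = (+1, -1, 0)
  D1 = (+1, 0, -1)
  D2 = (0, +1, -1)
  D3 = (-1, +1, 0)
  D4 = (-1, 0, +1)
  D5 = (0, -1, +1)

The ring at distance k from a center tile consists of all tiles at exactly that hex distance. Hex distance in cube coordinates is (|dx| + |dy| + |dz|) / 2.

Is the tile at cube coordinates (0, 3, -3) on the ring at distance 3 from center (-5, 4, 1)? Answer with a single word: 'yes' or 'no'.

|px - cx| = |0 - (-5)| = 5
|py - cy| = |3 - 4| = 1
|pz - cz| = |-3 - 1| = 4
distance = (5+1+4)/2 = 10/2 = 5
radius = 3; distance != radius -> no

Answer: no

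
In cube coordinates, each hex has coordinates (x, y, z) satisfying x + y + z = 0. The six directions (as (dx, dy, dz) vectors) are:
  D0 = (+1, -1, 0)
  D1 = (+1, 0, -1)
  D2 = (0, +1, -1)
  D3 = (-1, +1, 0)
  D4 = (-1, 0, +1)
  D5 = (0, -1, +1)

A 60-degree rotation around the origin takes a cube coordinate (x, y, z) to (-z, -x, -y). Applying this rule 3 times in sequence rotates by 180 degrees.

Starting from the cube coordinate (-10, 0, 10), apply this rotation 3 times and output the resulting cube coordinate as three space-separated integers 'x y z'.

Start: (-10, 0, 10)
Step 1: (-10, 0, 10) -> (-(10), -(-10), -(0)) = (-10, 10, 0)
Step 2: (-10, 10, 0) -> (-(0), -(-10), -(10)) = (0, 10, -10)
Step 3: (0, 10, -10) -> (-(-10), -(0), -(10)) = (10, 0, -10)

Answer: 10 0 -10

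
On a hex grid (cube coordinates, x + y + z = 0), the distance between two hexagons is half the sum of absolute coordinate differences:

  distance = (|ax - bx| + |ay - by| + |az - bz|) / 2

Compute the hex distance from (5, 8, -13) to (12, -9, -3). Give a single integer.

Answer: 17

Derivation:
|ax - bx| = |5 - 12| = 7
|ay - by| = |8 - (-9)| = 17
|az - bz| = |-13 - (-3)| = 10
distance = (7 + 17 + 10) / 2 = 34 / 2 = 17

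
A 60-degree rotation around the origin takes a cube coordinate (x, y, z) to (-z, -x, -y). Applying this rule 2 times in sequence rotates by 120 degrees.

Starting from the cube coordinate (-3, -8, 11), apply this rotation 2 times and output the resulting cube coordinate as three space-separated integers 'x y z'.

Answer: -8 11 -3

Derivation:
Start: (-3, -8, 11)
Step 1: (-3, -8, 11) -> (-(11), -(-3), -(-8)) = (-11, 3, 8)
Step 2: (-11, 3, 8) -> (-(8), -(-11), -(3)) = (-8, 11, -3)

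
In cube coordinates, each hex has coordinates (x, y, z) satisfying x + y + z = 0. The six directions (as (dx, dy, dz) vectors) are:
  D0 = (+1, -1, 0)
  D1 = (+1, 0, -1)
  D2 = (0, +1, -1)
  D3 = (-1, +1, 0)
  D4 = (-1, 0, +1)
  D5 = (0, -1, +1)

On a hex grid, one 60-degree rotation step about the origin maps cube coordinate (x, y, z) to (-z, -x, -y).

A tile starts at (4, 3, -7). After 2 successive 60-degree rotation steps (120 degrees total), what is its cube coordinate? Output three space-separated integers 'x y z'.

Answer: 3 -7 4

Derivation:
Start: (4, 3, -7)
Step 1: (4, 3, -7) -> (-(-7), -(4), -(3)) = (7, -4, -3)
Step 2: (7, -4, -3) -> (-(-3), -(7), -(-4)) = (3, -7, 4)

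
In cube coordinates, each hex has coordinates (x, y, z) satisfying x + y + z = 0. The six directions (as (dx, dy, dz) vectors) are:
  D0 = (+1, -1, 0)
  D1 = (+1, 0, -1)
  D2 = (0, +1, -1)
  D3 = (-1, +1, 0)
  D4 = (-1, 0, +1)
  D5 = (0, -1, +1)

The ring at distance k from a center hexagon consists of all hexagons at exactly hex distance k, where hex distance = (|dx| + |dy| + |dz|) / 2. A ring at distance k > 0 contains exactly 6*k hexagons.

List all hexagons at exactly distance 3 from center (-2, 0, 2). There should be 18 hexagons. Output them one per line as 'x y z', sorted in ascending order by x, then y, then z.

Walk ring at distance 3 from (-2, 0, 2):
Start at center + D4*3 = (-5, 0, 5)
  hex 0: (-5, 0, 5)
  hex 1: (-4, -1, 5)
  hex 2: (-3, -2, 5)
  hex 3: (-2, -3, 5)
  hex 4: (-1, -3, 4)
  hex 5: (0, -3, 3)
  hex 6: (1, -3, 2)
  hex 7: (1, -2, 1)
  hex 8: (1, -1, 0)
  hex 9: (1, 0, -1)
  hex 10: (0, 1, -1)
  hex 11: (-1, 2, -1)
  hex 12: (-2, 3, -1)
  hex 13: (-3, 3, 0)
  hex 14: (-4, 3, 1)
  hex 15: (-5, 3, 2)
  hex 16: (-5, 2, 3)
  hex 17: (-5, 1, 4)
Sorted: 18 hexes.

Answer: -5 0 5
-5 1 4
-5 2 3
-5 3 2
-4 -1 5
-4 3 1
-3 -2 5
-3 3 0
-2 -3 5
-2 3 -1
-1 -3 4
-1 2 -1
0 -3 3
0 1 -1
1 -3 2
1 -2 1
1 -1 0
1 0 -1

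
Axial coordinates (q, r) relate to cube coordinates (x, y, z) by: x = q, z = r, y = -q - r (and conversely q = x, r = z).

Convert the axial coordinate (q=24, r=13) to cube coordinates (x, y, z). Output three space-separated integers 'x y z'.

x = q = 24
z = r = 13
y = -x - z = -(24) - (13) = -37

Answer: 24 -37 13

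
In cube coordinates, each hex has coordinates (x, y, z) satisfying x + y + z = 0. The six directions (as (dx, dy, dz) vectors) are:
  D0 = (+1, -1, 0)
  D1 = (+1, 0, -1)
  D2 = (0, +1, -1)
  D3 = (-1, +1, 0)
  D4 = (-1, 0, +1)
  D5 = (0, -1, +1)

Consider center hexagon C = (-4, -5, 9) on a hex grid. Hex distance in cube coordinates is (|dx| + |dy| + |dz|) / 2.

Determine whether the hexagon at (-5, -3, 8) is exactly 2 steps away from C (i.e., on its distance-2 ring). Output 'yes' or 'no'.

|px - cx| = |-5 - (-4)| = 1
|py - cy| = |-3 - (-5)| = 2
|pz - cz| = |8 - 9| = 1
distance = (1+2+1)/2 = 4/2 = 2
radius = 2; distance == radius -> yes

Answer: yes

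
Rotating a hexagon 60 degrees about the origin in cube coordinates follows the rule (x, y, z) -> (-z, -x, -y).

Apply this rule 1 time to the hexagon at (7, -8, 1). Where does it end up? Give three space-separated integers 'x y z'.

Answer: -1 -7 8

Derivation:
Start: (7, -8, 1)
Step 1: (7, -8, 1) -> (-(1), -(7), -(-8)) = (-1, -7, 8)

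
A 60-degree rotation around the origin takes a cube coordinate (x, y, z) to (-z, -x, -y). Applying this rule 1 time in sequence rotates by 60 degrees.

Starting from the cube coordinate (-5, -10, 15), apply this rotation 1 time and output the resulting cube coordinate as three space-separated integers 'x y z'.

Answer: -15 5 10

Derivation:
Start: (-5, -10, 15)
Step 1: (-5, -10, 15) -> (-(15), -(-5), -(-10)) = (-15, 5, 10)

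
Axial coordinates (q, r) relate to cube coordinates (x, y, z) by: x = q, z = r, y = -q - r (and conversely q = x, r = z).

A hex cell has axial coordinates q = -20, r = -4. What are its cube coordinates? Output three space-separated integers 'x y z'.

Answer: -20 24 -4

Derivation:
x = q = -20
z = r = -4
y = -x - z = -(-20) - (-4) = 24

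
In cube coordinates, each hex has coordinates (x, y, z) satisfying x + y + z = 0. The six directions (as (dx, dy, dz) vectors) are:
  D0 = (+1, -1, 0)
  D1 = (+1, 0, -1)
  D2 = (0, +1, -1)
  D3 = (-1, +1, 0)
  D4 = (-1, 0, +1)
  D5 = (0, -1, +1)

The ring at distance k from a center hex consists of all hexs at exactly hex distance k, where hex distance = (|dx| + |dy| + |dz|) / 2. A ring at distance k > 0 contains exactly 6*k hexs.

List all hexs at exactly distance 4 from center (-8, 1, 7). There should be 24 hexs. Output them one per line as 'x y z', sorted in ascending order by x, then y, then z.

Answer: -12 1 11
-12 2 10
-12 3 9
-12 4 8
-12 5 7
-11 0 11
-11 5 6
-10 -1 11
-10 5 5
-9 -2 11
-9 5 4
-8 -3 11
-8 5 3
-7 -3 10
-7 4 3
-6 -3 9
-6 3 3
-5 -3 8
-5 2 3
-4 -3 7
-4 -2 6
-4 -1 5
-4 0 4
-4 1 3

Derivation:
Walk ring at distance 4 from (-8, 1, 7):
Start at center + D4*4 = (-12, 1, 11)
  hex 0: (-12, 1, 11)
  hex 1: (-11, 0, 11)
  hex 2: (-10, -1, 11)
  hex 3: (-9, -2, 11)
  hex 4: (-8, -3, 11)
  hex 5: (-7, -3, 10)
  hex 6: (-6, -3, 9)
  hex 7: (-5, -3, 8)
  hex 8: (-4, -3, 7)
  hex 9: (-4, -2, 6)
  hex 10: (-4, -1, 5)
  hex 11: (-4, 0, 4)
  hex 12: (-4, 1, 3)
  hex 13: (-5, 2, 3)
  hex 14: (-6, 3, 3)
  hex 15: (-7, 4, 3)
  hex 16: (-8, 5, 3)
  hex 17: (-9, 5, 4)
  hex 18: (-10, 5, 5)
  hex 19: (-11, 5, 6)
  hex 20: (-12, 5, 7)
  hex 21: (-12, 4, 8)
  hex 22: (-12, 3, 9)
  hex 23: (-12, 2, 10)
Sorted: 24 hexes.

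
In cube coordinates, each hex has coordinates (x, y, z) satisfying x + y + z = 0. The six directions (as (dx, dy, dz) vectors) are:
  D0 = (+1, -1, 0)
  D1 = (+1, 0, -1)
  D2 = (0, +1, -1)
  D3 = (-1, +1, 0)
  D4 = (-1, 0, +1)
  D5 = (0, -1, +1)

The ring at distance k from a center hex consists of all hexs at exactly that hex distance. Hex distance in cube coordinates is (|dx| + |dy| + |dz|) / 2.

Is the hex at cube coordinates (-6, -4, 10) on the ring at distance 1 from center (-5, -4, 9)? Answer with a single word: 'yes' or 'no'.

|px - cx| = |-6 - (-5)| = 1
|py - cy| = |-4 - (-4)| = 0
|pz - cz| = |10 - 9| = 1
distance = (1+0+1)/2 = 2/2 = 1
radius = 1; distance == radius -> yes

Answer: yes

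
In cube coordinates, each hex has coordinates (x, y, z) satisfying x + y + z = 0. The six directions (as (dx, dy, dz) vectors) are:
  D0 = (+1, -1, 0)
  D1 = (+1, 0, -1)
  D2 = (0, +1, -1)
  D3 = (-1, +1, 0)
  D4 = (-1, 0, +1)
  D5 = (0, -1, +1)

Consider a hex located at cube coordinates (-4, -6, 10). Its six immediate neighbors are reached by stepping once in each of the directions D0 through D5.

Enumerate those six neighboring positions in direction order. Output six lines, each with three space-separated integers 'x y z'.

Answer: -3 -7 10
-3 -6 9
-4 -5 9
-5 -5 10
-5 -6 11
-4 -7 11

Derivation:
Center: (-4, -6, 10). Add each direction:
  D0: (-4, -6, 10) + (1, -1, 0) = (-3, -7, 10)
  D1: (-4, -6, 10) + (1, 0, -1) = (-3, -6, 9)
  D2: (-4, -6, 10) + (0, 1, -1) = (-4, -5, 9)
  D3: (-4, -6, 10) + (-1, 1, 0) = (-5, -5, 10)
  D4: (-4, -6, 10) + (-1, 0, 1) = (-5, -6, 11)
  D5: (-4, -6, 10) + (0, -1, 1) = (-4, -7, 11)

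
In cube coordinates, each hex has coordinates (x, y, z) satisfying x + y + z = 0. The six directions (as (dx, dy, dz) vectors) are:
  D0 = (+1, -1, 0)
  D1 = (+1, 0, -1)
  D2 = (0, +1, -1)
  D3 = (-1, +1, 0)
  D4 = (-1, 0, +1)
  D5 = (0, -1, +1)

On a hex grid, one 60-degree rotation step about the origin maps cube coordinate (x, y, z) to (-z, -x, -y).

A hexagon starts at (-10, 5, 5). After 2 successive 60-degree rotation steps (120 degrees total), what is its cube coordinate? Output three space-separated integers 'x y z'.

Start: (-10, 5, 5)
Step 1: (-10, 5, 5) -> (-(5), -(-10), -(5)) = (-5, 10, -5)
Step 2: (-5, 10, -5) -> (-(-5), -(-5), -(10)) = (5, 5, -10)

Answer: 5 5 -10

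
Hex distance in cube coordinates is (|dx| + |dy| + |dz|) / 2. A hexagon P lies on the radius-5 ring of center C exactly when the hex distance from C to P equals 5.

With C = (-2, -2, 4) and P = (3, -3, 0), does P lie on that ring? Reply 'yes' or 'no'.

|px - cx| = |3 - (-2)| = 5
|py - cy| = |-3 - (-2)| = 1
|pz - cz| = |0 - 4| = 4
distance = (5+1+4)/2 = 10/2 = 5
radius = 5; distance == radius -> yes

Answer: yes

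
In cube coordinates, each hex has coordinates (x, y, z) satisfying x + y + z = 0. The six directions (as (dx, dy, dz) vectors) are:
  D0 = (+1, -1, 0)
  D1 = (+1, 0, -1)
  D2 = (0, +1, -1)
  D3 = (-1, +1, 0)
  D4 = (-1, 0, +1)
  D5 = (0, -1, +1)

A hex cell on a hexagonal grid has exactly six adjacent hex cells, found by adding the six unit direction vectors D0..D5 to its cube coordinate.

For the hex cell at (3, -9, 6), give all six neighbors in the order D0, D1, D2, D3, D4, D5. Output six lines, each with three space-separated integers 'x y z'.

Center: (3, -9, 6). Add each direction:
  D0: (3, -9, 6) + (1, -1, 0) = (4, -10, 6)
  D1: (3, -9, 6) + (1, 0, -1) = (4, -9, 5)
  D2: (3, -9, 6) + (0, 1, -1) = (3, -8, 5)
  D3: (3, -9, 6) + (-1, 1, 0) = (2, -8, 6)
  D4: (3, -9, 6) + (-1, 0, 1) = (2, -9, 7)
  D5: (3, -9, 6) + (0, -1, 1) = (3, -10, 7)

Answer: 4 -10 6
4 -9 5
3 -8 5
2 -8 6
2 -9 7
3 -10 7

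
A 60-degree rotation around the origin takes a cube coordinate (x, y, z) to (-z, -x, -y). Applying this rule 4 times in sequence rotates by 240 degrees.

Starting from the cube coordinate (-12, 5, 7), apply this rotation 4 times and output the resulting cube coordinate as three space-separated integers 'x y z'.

Answer: 7 -12 5

Derivation:
Start: (-12, 5, 7)
Step 1: (-12, 5, 7) -> (-(7), -(-12), -(5)) = (-7, 12, -5)
Step 2: (-7, 12, -5) -> (-(-5), -(-7), -(12)) = (5, 7, -12)
Step 3: (5, 7, -12) -> (-(-12), -(5), -(7)) = (12, -5, -7)
Step 4: (12, -5, -7) -> (-(-7), -(12), -(-5)) = (7, -12, 5)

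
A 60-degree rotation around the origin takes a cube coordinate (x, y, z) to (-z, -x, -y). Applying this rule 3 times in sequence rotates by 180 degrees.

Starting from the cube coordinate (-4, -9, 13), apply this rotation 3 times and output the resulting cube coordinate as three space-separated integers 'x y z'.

Answer: 4 9 -13

Derivation:
Start: (-4, -9, 13)
Step 1: (-4, -9, 13) -> (-(13), -(-4), -(-9)) = (-13, 4, 9)
Step 2: (-13, 4, 9) -> (-(9), -(-13), -(4)) = (-9, 13, -4)
Step 3: (-9, 13, -4) -> (-(-4), -(-9), -(13)) = (4, 9, -13)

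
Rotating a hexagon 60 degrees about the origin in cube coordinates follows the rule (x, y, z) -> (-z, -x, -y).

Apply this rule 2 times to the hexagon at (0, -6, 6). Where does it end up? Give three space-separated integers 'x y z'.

Answer: -6 6 0

Derivation:
Start: (0, -6, 6)
Step 1: (0, -6, 6) -> (-(6), -(0), -(-6)) = (-6, 0, 6)
Step 2: (-6, 0, 6) -> (-(6), -(-6), -(0)) = (-6, 6, 0)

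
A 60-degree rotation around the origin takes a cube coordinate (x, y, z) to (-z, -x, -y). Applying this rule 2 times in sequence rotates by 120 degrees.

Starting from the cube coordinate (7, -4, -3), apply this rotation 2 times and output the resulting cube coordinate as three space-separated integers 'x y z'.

Start: (7, -4, -3)
Step 1: (7, -4, -3) -> (-(-3), -(7), -(-4)) = (3, -7, 4)
Step 2: (3, -7, 4) -> (-(4), -(3), -(-7)) = (-4, -3, 7)

Answer: -4 -3 7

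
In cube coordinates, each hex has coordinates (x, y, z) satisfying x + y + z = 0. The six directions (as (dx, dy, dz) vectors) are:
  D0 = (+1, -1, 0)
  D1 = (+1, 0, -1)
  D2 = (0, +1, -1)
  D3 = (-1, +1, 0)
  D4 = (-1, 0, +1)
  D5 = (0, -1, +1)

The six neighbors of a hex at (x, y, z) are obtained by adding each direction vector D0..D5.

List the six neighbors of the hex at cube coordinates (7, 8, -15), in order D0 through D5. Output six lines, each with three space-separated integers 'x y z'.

Center: (7, 8, -15). Add each direction:
  D0: (7, 8, -15) + (1, -1, 0) = (8, 7, -15)
  D1: (7, 8, -15) + (1, 0, -1) = (8, 8, -16)
  D2: (7, 8, -15) + (0, 1, -1) = (7, 9, -16)
  D3: (7, 8, -15) + (-1, 1, 0) = (6, 9, -15)
  D4: (7, 8, -15) + (-1, 0, 1) = (6, 8, -14)
  D5: (7, 8, -15) + (0, -1, 1) = (7, 7, -14)

Answer: 8 7 -15
8 8 -16
7 9 -16
6 9 -15
6 8 -14
7 7 -14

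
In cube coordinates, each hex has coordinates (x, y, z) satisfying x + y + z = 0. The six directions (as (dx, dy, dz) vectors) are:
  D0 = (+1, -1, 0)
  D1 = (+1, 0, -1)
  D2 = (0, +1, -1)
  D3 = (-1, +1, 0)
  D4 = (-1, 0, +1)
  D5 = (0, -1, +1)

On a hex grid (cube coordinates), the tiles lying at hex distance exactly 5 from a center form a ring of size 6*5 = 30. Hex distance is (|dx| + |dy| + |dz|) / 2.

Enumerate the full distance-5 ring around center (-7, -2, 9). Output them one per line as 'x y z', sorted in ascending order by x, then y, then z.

Answer: -12 -2 14
-12 -1 13
-12 0 12
-12 1 11
-12 2 10
-12 3 9
-11 -3 14
-11 3 8
-10 -4 14
-10 3 7
-9 -5 14
-9 3 6
-8 -6 14
-8 3 5
-7 -7 14
-7 3 4
-6 -7 13
-6 2 4
-5 -7 12
-5 1 4
-4 -7 11
-4 0 4
-3 -7 10
-3 -1 4
-2 -7 9
-2 -6 8
-2 -5 7
-2 -4 6
-2 -3 5
-2 -2 4

Derivation:
Walk ring at distance 5 from (-7, -2, 9):
Start at center + D4*5 = (-12, -2, 14)
  hex 0: (-12, -2, 14)
  hex 1: (-11, -3, 14)
  hex 2: (-10, -4, 14)
  hex 3: (-9, -5, 14)
  hex 4: (-8, -6, 14)
  hex 5: (-7, -7, 14)
  hex 6: (-6, -7, 13)
  hex 7: (-5, -7, 12)
  hex 8: (-4, -7, 11)
  hex 9: (-3, -7, 10)
  hex 10: (-2, -7, 9)
  hex 11: (-2, -6, 8)
  hex 12: (-2, -5, 7)
  hex 13: (-2, -4, 6)
  hex 14: (-2, -3, 5)
  hex 15: (-2, -2, 4)
  hex 16: (-3, -1, 4)
  hex 17: (-4, 0, 4)
  hex 18: (-5, 1, 4)
  hex 19: (-6, 2, 4)
  hex 20: (-7, 3, 4)
  hex 21: (-8, 3, 5)
  hex 22: (-9, 3, 6)
  hex 23: (-10, 3, 7)
  hex 24: (-11, 3, 8)
  hex 25: (-12, 3, 9)
  hex 26: (-12, 2, 10)
  hex 27: (-12, 1, 11)
  hex 28: (-12, 0, 12)
  hex 29: (-12, -1, 13)
Sorted: 30 hexes.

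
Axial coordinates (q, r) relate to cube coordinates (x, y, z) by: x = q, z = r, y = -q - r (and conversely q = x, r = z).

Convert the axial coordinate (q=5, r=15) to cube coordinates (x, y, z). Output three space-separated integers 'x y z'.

Answer: 5 -20 15

Derivation:
x = q = 5
z = r = 15
y = -x - z = -(5) - (15) = -20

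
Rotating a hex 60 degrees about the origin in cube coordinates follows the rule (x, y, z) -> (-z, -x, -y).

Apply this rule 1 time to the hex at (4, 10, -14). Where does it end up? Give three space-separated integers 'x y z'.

Start: (4, 10, -14)
Step 1: (4, 10, -14) -> (-(-14), -(4), -(10)) = (14, -4, -10)

Answer: 14 -4 -10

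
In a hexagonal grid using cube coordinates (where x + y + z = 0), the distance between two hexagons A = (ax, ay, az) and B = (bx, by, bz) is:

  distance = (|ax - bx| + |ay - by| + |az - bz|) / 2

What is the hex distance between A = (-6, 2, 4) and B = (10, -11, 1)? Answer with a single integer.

Answer: 16

Derivation:
|ax - bx| = |-6 - 10| = 16
|ay - by| = |2 - (-11)| = 13
|az - bz| = |4 - 1| = 3
distance = (16 + 13 + 3) / 2 = 32 / 2 = 16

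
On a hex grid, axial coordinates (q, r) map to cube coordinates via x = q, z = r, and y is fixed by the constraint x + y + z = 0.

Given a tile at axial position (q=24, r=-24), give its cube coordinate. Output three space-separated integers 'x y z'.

x = q = 24
z = r = -24
y = -x - z = -(24) - (-24) = 0

Answer: 24 0 -24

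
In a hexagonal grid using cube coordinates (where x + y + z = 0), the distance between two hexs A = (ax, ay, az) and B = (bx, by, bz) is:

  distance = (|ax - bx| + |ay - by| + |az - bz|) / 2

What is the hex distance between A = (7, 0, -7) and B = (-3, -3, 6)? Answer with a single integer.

Answer: 13

Derivation:
|ax - bx| = |7 - (-3)| = 10
|ay - by| = |0 - (-3)| = 3
|az - bz| = |-7 - 6| = 13
distance = (10 + 3 + 13) / 2 = 26 / 2 = 13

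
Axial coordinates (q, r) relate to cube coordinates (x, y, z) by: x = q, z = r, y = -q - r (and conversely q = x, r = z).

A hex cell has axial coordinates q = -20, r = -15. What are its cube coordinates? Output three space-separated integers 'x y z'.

Answer: -20 35 -15

Derivation:
x = q = -20
z = r = -15
y = -x - z = -(-20) - (-15) = 35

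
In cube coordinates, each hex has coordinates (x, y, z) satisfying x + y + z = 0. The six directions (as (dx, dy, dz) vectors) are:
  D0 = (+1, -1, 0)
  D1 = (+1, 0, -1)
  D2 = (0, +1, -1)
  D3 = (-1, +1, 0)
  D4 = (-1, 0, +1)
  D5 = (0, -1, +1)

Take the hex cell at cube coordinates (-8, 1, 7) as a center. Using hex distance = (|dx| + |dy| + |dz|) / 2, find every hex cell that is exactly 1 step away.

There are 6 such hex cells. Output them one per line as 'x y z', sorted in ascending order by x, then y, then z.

Walk ring at distance 1 from (-8, 1, 7):
Start at center + D4*1 = (-9, 1, 8)
  hex 0: (-9, 1, 8)
  hex 1: (-8, 0, 8)
  hex 2: (-7, 0, 7)
  hex 3: (-7, 1, 6)
  hex 4: (-8, 2, 6)
  hex 5: (-9, 2, 7)
Sorted: 6 hexes.

Answer: -9 1 8
-9 2 7
-8 0 8
-8 2 6
-7 0 7
-7 1 6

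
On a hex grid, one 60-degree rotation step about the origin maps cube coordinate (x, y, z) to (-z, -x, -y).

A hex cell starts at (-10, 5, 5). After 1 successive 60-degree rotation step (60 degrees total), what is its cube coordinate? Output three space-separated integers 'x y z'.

Answer: -5 10 -5

Derivation:
Start: (-10, 5, 5)
Step 1: (-10, 5, 5) -> (-(5), -(-10), -(5)) = (-5, 10, -5)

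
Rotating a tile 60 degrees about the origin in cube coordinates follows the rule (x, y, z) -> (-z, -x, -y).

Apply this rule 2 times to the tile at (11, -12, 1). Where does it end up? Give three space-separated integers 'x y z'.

Answer: -12 1 11

Derivation:
Start: (11, -12, 1)
Step 1: (11, -12, 1) -> (-(1), -(11), -(-12)) = (-1, -11, 12)
Step 2: (-1, -11, 12) -> (-(12), -(-1), -(-11)) = (-12, 1, 11)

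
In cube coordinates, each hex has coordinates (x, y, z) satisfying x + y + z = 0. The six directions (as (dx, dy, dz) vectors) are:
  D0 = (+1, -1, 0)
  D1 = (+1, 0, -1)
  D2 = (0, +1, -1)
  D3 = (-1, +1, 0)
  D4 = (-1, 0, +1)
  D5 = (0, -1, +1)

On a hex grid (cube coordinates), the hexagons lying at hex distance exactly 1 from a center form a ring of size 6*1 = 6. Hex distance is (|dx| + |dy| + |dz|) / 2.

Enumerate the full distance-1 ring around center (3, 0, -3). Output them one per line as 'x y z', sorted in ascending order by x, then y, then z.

Answer: 2 0 -2
2 1 -3
3 -1 -2
3 1 -4
4 -1 -3
4 0 -4

Derivation:
Walk ring at distance 1 from (3, 0, -3):
Start at center + D4*1 = (2, 0, -2)
  hex 0: (2, 0, -2)
  hex 1: (3, -1, -2)
  hex 2: (4, -1, -3)
  hex 3: (4, 0, -4)
  hex 4: (3, 1, -4)
  hex 5: (2, 1, -3)
Sorted: 6 hexes.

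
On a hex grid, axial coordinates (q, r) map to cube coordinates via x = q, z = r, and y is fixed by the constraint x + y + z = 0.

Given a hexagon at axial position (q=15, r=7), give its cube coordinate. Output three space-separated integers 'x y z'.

x = q = 15
z = r = 7
y = -x - z = -(15) - (7) = -22

Answer: 15 -22 7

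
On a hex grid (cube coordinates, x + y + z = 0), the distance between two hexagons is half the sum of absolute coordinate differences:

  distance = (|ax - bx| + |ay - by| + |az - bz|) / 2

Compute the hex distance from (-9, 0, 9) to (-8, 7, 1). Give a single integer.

|ax - bx| = |-9 - (-8)| = 1
|ay - by| = |0 - 7| = 7
|az - bz| = |9 - 1| = 8
distance = (1 + 7 + 8) / 2 = 16 / 2 = 8

Answer: 8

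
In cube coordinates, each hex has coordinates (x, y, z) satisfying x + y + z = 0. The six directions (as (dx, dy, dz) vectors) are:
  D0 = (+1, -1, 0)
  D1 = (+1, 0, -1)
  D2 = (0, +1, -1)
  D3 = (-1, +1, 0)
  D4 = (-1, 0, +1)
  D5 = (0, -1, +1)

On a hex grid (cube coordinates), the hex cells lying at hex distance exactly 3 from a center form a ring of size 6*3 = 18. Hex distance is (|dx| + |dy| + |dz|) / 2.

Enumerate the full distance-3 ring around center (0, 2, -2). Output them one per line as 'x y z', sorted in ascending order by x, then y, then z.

Walk ring at distance 3 from (0, 2, -2):
Start at center + D4*3 = (-3, 2, 1)
  hex 0: (-3, 2, 1)
  hex 1: (-2, 1, 1)
  hex 2: (-1, 0, 1)
  hex 3: (0, -1, 1)
  hex 4: (1, -1, 0)
  hex 5: (2, -1, -1)
  hex 6: (3, -1, -2)
  hex 7: (3, 0, -3)
  hex 8: (3, 1, -4)
  hex 9: (3, 2, -5)
  hex 10: (2, 3, -5)
  hex 11: (1, 4, -5)
  hex 12: (0, 5, -5)
  hex 13: (-1, 5, -4)
  hex 14: (-2, 5, -3)
  hex 15: (-3, 5, -2)
  hex 16: (-3, 4, -1)
  hex 17: (-3, 3, 0)
Sorted: 18 hexes.

Answer: -3 2 1
-3 3 0
-3 4 -1
-3 5 -2
-2 1 1
-2 5 -3
-1 0 1
-1 5 -4
0 -1 1
0 5 -5
1 -1 0
1 4 -5
2 -1 -1
2 3 -5
3 -1 -2
3 0 -3
3 1 -4
3 2 -5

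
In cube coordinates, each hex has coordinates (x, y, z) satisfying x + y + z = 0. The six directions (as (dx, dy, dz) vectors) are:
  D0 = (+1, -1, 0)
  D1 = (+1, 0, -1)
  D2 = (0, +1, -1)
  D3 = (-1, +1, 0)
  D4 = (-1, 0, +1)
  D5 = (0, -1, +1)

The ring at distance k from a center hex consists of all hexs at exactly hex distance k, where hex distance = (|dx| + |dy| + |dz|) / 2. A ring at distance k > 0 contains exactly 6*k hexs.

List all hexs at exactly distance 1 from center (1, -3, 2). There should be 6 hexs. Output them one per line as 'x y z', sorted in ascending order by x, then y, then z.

Walk ring at distance 1 from (1, -3, 2):
Start at center + D4*1 = (0, -3, 3)
  hex 0: (0, -3, 3)
  hex 1: (1, -4, 3)
  hex 2: (2, -4, 2)
  hex 3: (2, -3, 1)
  hex 4: (1, -2, 1)
  hex 5: (0, -2, 2)
Sorted: 6 hexes.

Answer: 0 -3 3
0 -2 2
1 -4 3
1 -2 1
2 -4 2
2 -3 1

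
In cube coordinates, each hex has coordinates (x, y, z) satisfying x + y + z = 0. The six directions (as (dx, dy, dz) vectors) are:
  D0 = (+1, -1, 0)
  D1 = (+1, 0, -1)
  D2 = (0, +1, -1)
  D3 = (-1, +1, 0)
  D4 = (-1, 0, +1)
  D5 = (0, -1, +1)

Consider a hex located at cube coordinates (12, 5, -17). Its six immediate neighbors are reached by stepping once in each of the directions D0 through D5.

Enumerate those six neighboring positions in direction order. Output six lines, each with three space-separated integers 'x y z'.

Answer: 13 4 -17
13 5 -18
12 6 -18
11 6 -17
11 5 -16
12 4 -16

Derivation:
Center: (12, 5, -17). Add each direction:
  D0: (12, 5, -17) + (1, -1, 0) = (13, 4, -17)
  D1: (12, 5, -17) + (1, 0, -1) = (13, 5, -18)
  D2: (12, 5, -17) + (0, 1, -1) = (12, 6, -18)
  D3: (12, 5, -17) + (-1, 1, 0) = (11, 6, -17)
  D4: (12, 5, -17) + (-1, 0, 1) = (11, 5, -16)
  D5: (12, 5, -17) + (0, -1, 1) = (12, 4, -16)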